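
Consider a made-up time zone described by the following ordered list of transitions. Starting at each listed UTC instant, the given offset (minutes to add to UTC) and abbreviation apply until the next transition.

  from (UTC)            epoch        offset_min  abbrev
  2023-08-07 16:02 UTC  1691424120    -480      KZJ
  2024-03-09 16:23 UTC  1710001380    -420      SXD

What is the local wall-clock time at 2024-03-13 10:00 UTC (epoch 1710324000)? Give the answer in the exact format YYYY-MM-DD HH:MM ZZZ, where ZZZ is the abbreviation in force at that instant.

2024-03-13 03:00 SXD

Query: 2024-03-13 10:00 UTC
Rule 2/2 (SXD, -07:00): 2024-03-09 16:23 UTC ≤ query < +∞
10·60 + 0 - 420 = 180 min
180 = 0·1440 + 180; 180 = 3·60 + 0 → 03:00, same day
→ 2024-03-13 03:00 SXD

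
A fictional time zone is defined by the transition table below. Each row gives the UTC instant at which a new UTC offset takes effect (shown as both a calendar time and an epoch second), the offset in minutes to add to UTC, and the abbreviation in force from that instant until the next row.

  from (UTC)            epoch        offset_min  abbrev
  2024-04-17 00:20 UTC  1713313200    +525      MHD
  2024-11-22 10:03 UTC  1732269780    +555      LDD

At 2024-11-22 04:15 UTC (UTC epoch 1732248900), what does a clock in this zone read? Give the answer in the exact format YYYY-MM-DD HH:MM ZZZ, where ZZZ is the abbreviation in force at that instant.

2024-11-22 13:00 MHD

Query: 2024-11-22 04:15 UTC
Rule 1/2 (MHD, +08:45): 2024-04-17 00:20 UTC ≤ query < 2024-11-22 10:03 UTC
4·60 + 15 + 525 = 780 min
780 = 0·1440 + 780; 780 = 13·60 + 0 → 13:00, same day
→ 2024-11-22 13:00 MHD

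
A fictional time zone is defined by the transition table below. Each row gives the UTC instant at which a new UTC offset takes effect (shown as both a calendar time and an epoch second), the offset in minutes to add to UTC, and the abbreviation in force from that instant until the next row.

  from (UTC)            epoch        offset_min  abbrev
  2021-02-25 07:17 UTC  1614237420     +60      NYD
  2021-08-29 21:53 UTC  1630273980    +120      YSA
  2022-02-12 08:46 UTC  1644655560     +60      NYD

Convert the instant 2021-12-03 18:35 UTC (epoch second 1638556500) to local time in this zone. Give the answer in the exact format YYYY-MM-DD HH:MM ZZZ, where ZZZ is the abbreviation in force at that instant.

2021-12-03 20:35 YSA

Query: 2021-12-03 18:35 UTC
Rule 2/3 (YSA, +02:00): 2021-08-29 21:53 UTC ≤ query < 2022-02-12 08:46 UTC
18·60 + 35 + 120 = 1235 min
1235 = 0·1440 + 1235; 1235 = 20·60 + 35 → 20:35, same day
→ 2021-12-03 20:35 YSA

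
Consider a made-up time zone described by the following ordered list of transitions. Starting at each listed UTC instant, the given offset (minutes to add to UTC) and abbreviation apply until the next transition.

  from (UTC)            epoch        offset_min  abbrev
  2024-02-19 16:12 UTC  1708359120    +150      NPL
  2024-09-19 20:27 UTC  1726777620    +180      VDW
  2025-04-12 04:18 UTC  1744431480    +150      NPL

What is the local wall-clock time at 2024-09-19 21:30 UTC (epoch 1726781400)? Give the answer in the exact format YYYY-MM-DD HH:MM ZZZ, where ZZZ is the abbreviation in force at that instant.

Query: 2024-09-19 21:30 UTC
Rule 2/3 (VDW, +03:00): 2024-09-19 20:27 UTC ≤ query < 2025-04-12 04:18 UTC
21·60 + 30 + 180 = 1470 min
1470 = 1·1440 + 30; 30 = 0·60 + 30 → 00:30, 2024-09-19 + 1 day = 2024-09-20
→ 2024-09-20 00:30 VDW

2024-09-20 00:30 VDW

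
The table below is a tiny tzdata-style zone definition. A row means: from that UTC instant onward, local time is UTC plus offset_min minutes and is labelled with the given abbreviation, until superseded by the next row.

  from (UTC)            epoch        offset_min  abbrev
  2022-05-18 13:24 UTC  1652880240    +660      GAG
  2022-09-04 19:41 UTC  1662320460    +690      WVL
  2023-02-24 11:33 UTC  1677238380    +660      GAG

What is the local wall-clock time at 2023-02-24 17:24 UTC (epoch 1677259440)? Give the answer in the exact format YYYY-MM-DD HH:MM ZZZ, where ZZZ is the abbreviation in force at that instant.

Query: 2023-02-24 17:24 UTC
Rule 3/3 (GAG, +11:00): 2023-02-24 11:33 UTC ≤ query < +∞
17·60 + 24 + 660 = 1704 min
1704 = 1·1440 + 264; 264 = 4·60 + 24 → 04:24, 2023-02-24 + 1 day = 2023-02-25
→ 2023-02-25 04:24 GAG

2023-02-25 04:24 GAG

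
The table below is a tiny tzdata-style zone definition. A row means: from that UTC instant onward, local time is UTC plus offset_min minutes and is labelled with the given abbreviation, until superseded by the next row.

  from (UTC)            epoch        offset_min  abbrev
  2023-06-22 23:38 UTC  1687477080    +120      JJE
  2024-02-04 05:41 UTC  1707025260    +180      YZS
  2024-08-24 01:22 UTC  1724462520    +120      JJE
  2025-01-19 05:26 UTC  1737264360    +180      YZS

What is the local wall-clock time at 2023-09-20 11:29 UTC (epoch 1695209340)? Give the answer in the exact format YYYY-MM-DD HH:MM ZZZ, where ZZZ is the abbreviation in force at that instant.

2023-09-20 13:29 JJE

Query: 2023-09-20 11:29 UTC
Rule 1/4 (JJE, +02:00): 2023-06-22 23:38 UTC ≤ query < 2024-02-04 05:41 UTC
11·60 + 29 + 120 = 809 min
809 = 0·1440 + 809; 809 = 13·60 + 29 → 13:29, same day
→ 2023-09-20 13:29 JJE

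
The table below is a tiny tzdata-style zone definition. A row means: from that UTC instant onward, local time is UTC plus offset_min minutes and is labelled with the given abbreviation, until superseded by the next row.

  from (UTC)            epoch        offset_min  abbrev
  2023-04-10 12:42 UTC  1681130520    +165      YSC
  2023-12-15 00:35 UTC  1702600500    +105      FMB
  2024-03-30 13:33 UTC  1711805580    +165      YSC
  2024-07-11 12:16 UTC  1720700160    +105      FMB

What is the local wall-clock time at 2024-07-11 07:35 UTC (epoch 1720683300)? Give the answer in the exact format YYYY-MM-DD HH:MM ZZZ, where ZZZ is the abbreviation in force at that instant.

Query: 2024-07-11 07:35 UTC
Rule 3/4 (YSC, +02:45): 2024-03-30 13:33 UTC ≤ query < 2024-07-11 12:16 UTC
7·60 + 35 + 165 = 620 min
620 = 0·1440 + 620; 620 = 10·60 + 20 → 10:20, same day
→ 2024-07-11 10:20 YSC

2024-07-11 10:20 YSC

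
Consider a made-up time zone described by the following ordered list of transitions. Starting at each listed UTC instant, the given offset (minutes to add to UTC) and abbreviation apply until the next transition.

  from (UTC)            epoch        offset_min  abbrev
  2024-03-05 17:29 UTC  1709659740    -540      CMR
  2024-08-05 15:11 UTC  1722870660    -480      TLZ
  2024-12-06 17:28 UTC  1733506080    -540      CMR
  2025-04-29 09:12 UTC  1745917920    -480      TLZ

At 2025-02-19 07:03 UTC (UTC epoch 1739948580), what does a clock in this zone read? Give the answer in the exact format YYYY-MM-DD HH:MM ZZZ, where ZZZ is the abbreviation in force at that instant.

2025-02-18 22:03 CMR

Query: 2025-02-19 07:03 UTC
Rule 3/4 (CMR, -09:00): 2024-12-06 17:28 UTC ≤ query < 2025-04-29 09:12 UTC
7·60 + 3 - 540 = -117 min
-117 = -1·1440 + 1323; 1323 = 22·60 + 3 → 22:03, 2025-02-19 - 1 day = 2025-02-18
→ 2025-02-18 22:03 CMR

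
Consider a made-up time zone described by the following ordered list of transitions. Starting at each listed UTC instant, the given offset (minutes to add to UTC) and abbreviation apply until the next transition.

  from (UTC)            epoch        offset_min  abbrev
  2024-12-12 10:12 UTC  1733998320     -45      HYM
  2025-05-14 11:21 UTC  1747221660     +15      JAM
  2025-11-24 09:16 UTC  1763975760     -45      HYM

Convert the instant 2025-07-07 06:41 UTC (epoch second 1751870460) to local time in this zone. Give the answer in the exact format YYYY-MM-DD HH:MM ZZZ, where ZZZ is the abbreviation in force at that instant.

Query: 2025-07-07 06:41 UTC
Rule 2/3 (JAM, +00:15): 2025-05-14 11:21 UTC ≤ query < 2025-11-24 09:16 UTC
6·60 + 41 + 15 = 416 min
416 = 0·1440 + 416; 416 = 6·60 + 56 → 06:56, same day
→ 2025-07-07 06:56 JAM

2025-07-07 06:56 JAM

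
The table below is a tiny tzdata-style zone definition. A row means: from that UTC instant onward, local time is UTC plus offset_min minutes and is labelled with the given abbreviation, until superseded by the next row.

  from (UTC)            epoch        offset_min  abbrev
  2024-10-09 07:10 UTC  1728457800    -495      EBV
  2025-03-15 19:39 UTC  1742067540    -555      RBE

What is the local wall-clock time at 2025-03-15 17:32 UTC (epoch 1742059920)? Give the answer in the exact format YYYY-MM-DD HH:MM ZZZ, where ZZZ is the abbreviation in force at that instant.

Query: 2025-03-15 17:32 UTC
Rule 1/2 (EBV, -08:15): 2024-10-09 07:10 UTC ≤ query < 2025-03-15 19:39 UTC
17·60 + 32 - 495 = 557 min
557 = 0·1440 + 557; 557 = 9·60 + 17 → 09:17, same day
→ 2025-03-15 09:17 EBV

2025-03-15 09:17 EBV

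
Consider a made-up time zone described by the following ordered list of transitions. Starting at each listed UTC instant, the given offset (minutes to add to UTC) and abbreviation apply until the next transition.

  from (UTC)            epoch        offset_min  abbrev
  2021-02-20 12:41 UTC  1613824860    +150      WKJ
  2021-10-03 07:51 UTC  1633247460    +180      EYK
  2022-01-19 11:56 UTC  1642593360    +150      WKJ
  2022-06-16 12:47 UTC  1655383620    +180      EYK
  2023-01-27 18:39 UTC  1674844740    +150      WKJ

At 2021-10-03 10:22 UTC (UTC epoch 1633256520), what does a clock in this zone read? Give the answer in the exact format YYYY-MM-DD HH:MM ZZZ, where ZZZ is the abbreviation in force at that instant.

2021-10-03 13:22 EYK

Query: 2021-10-03 10:22 UTC
Rule 2/5 (EYK, +03:00): 2021-10-03 07:51 UTC ≤ query < 2022-01-19 11:56 UTC
10·60 + 22 + 180 = 802 min
802 = 0·1440 + 802; 802 = 13·60 + 22 → 13:22, same day
→ 2021-10-03 13:22 EYK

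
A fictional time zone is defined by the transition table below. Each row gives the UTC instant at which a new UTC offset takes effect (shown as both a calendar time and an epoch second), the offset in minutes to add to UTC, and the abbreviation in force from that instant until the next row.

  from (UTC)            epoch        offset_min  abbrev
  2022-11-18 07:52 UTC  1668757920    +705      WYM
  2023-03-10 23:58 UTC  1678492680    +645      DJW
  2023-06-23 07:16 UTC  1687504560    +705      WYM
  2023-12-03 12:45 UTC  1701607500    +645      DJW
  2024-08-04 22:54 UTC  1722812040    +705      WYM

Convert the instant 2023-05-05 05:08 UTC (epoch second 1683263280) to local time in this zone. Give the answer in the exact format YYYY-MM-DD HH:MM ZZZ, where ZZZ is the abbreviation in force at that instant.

2023-05-05 15:53 DJW

Query: 2023-05-05 05:08 UTC
Rule 2/5 (DJW, +10:45): 2023-03-10 23:58 UTC ≤ query < 2023-06-23 07:16 UTC
5·60 + 8 + 645 = 953 min
953 = 0·1440 + 953; 953 = 15·60 + 53 → 15:53, same day
→ 2023-05-05 15:53 DJW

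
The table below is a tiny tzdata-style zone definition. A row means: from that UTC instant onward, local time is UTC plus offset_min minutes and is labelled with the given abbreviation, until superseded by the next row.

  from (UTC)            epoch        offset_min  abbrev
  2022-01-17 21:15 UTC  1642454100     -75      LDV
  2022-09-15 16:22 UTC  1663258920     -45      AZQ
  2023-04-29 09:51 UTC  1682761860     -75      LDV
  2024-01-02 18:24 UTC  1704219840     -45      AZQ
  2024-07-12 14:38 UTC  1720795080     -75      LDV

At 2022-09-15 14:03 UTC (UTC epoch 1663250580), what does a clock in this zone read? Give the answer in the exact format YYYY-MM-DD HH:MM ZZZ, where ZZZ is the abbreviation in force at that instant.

2022-09-15 12:48 LDV

Query: 2022-09-15 14:03 UTC
Rule 1/5 (LDV, -01:15): 2022-01-17 21:15 UTC ≤ query < 2022-09-15 16:22 UTC
14·60 + 3 - 75 = 768 min
768 = 0·1440 + 768; 768 = 12·60 + 48 → 12:48, same day
→ 2022-09-15 12:48 LDV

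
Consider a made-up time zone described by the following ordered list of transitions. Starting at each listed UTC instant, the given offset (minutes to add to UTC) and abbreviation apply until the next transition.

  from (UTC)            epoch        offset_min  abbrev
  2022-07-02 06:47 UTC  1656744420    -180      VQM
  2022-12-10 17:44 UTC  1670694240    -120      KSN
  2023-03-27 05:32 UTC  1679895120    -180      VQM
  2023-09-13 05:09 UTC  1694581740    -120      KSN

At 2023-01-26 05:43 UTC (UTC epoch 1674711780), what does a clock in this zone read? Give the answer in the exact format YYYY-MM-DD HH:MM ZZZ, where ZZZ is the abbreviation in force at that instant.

Query: 2023-01-26 05:43 UTC
Rule 2/4 (KSN, -02:00): 2022-12-10 17:44 UTC ≤ query < 2023-03-27 05:32 UTC
5·60 + 43 - 120 = 223 min
223 = 0·1440 + 223; 223 = 3·60 + 43 → 03:43, same day
→ 2023-01-26 03:43 KSN

2023-01-26 03:43 KSN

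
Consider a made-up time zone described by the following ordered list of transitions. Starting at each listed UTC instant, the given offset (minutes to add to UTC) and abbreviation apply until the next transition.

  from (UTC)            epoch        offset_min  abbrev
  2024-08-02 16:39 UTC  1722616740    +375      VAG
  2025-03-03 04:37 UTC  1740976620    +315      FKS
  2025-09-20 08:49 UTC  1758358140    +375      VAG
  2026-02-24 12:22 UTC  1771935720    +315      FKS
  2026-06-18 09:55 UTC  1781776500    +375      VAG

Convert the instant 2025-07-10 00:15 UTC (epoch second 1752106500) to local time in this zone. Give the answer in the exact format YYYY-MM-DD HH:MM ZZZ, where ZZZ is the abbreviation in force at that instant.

2025-07-10 05:30 FKS

Query: 2025-07-10 00:15 UTC
Rule 2/5 (FKS, +05:15): 2025-03-03 04:37 UTC ≤ query < 2025-09-20 08:49 UTC
0·60 + 15 + 315 = 330 min
330 = 0·1440 + 330; 330 = 5·60 + 30 → 05:30, same day
→ 2025-07-10 05:30 FKS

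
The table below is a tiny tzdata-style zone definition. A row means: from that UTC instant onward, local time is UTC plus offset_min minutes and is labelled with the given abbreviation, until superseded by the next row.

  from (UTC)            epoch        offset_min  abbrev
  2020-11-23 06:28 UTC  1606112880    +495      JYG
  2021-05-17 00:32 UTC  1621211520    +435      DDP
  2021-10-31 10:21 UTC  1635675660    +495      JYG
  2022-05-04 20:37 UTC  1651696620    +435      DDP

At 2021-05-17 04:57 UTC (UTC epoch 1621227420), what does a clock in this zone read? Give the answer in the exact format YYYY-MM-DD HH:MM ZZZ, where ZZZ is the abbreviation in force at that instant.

Query: 2021-05-17 04:57 UTC
Rule 2/4 (DDP, +07:15): 2021-05-17 00:32 UTC ≤ query < 2021-10-31 10:21 UTC
4·60 + 57 + 435 = 732 min
732 = 0·1440 + 732; 732 = 12·60 + 12 → 12:12, same day
→ 2021-05-17 12:12 DDP

2021-05-17 12:12 DDP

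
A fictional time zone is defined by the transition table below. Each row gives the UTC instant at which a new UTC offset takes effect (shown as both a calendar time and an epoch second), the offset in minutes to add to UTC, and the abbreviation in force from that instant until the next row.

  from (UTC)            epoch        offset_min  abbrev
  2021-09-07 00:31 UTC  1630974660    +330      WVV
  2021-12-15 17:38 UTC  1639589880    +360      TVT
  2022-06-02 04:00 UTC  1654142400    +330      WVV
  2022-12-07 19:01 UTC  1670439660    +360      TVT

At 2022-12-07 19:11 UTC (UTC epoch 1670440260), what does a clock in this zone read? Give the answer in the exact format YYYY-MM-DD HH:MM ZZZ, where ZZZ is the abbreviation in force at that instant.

2022-12-08 01:11 TVT

Query: 2022-12-07 19:11 UTC
Rule 4/4 (TVT, +06:00): 2022-12-07 19:01 UTC ≤ query < +∞
19·60 + 11 + 360 = 1511 min
1511 = 1·1440 + 71; 71 = 1·60 + 11 → 01:11, 2022-12-07 + 1 day = 2022-12-08
→ 2022-12-08 01:11 TVT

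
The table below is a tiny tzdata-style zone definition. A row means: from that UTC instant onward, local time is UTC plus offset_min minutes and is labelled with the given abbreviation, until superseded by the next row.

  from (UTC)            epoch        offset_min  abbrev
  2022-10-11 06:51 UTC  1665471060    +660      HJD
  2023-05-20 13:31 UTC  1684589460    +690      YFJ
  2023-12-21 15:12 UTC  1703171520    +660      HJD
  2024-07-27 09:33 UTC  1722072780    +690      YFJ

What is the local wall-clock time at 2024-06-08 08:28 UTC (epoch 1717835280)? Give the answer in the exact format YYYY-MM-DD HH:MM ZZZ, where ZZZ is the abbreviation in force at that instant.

2024-06-08 19:28 HJD

Query: 2024-06-08 08:28 UTC
Rule 3/4 (HJD, +11:00): 2023-12-21 15:12 UTC ≤ query < 2024-07-27 09:33 UTC
8·60 + 28 + 660 = 1168 min
1168 = 0·1440 + 1168; 1168 = 19·60 + 28 → 19:28, same day
→ 2024-06-08 19:28 HJD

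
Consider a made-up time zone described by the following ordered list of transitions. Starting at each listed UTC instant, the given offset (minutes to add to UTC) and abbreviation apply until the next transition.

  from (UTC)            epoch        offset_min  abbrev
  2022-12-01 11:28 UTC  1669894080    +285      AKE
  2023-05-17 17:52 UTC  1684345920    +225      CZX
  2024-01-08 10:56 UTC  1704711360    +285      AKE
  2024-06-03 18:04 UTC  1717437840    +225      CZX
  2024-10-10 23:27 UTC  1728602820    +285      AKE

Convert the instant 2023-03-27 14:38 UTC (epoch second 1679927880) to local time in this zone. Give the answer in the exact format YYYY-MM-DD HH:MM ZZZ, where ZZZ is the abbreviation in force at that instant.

Query: 2023-03-27 14:38 UTC
Rule 1/5 (AKE, +04:45): 2022-12-01 11:28 UTC ≤ query < 2023-05-17 17:52 UTC
14·60 + 38 + 285 = 1163 min
1163 = 0·1440 + 1163; 1163 = 19·60 + 23 → 19:23, same day
→ 2023-03-27 19:23 AKE

2023-03-27 19:23 AKE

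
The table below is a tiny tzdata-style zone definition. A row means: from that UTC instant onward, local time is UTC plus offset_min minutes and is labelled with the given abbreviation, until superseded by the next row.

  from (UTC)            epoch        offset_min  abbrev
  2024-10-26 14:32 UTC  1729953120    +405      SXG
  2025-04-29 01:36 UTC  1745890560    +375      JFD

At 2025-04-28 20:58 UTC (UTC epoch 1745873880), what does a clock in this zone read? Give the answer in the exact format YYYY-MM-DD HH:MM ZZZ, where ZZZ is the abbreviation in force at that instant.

Query: 2025-04-28 20:58 UTC
Rule 1/2 (SXG, +06:45): 2024-10-26 14:32 UTC ≤ query < 2025-04-29 01:36 UTC
20·60 + 58 + 405 = 1663 min
1663 = 1·1440 + 223; 223 = 3·60 + 43 → 03:43, 2025-04-28 + 1 day = 2025-04-29
→ 2025-04-29 03:43 SXG

2025-04-29 03:43 SXG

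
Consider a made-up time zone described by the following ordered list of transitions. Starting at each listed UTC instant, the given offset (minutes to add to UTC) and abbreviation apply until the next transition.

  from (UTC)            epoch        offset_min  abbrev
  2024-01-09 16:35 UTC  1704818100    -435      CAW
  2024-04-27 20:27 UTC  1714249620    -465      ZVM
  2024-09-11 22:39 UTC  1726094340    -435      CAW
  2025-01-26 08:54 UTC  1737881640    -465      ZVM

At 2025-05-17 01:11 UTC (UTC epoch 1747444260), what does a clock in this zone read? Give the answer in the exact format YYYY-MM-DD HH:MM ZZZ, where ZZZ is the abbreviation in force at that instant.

Query: 2025-05-17 01:11 UTC
Rule 4/4 (ZVM, -07:45): 2025-01-26 08:54 UTC ≤ query < +∞
1·60 + 11 - 465 = -394 min
-394 = -1·1440 + 1046; 1046 = 17·60 + 26 → 17:26, 2025-05-17 - 1 day = 2025-05-16
→ 2025-05-16 17:26 ZVM

2025-05-16 17:26 ZVM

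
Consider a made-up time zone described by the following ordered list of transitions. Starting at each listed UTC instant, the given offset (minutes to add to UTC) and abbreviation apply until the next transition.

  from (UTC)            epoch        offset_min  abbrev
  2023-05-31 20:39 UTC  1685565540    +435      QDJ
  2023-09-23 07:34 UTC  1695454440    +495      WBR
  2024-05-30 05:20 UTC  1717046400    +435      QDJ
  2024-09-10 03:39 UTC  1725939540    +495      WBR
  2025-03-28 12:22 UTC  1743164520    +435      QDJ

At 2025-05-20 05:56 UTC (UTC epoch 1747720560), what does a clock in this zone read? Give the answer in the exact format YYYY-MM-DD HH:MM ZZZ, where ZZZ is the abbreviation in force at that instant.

2025-05-20 13:11 QDJ

Query: 2025-05-20 05:56 UTC
Rule 5/5 (QDJ, +07:15): 2025-03-28 12:22 UTC ≤ query < +∞
5·60 + 56 + 435 = 791 min
791 = 0·1440 + 791; 791 = 13·60 + 11 → 13:11, same day
→ 2025-05-20 13:11 QDJ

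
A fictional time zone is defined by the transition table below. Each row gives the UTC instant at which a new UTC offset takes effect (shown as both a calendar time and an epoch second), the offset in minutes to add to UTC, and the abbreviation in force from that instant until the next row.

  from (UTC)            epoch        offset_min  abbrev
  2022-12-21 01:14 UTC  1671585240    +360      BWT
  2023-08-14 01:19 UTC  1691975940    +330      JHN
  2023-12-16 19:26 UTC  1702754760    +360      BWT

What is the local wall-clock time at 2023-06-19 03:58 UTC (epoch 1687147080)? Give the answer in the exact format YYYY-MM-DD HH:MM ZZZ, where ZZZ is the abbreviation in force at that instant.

Query: 2023-06-19 03:58 UTC
Rule 1/3 (BWT, +06:00): 2022-12-21 01:14 UTC ≤ query < 2023-08-14 01:19 UTC
3·60 + 58 + 360 = 598 min
598 = 0·1440 + 598; 598 = 9·60 + 58 → 09:58, same day
→ 2023-06-19 09:58 BWT

2023-06-19 09:58 BWT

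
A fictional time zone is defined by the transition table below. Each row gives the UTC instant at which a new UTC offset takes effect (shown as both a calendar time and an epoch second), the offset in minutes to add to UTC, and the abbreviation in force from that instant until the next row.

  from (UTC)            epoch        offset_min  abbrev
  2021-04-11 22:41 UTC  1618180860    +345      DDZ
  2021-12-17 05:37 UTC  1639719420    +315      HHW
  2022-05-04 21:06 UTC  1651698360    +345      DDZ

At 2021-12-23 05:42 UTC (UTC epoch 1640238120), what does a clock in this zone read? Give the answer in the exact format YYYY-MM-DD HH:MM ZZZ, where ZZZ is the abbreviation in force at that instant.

Query: 2021-12-23 05:42 UTC
Rule 2/3 (HHW, +05:15): 2021-12-17 05:37 UTC ≤ query < 2022-05-04 21:06 UTC
5·60 + 42 + 315 = 657 min
657 = 0·1440 + 657; 657 = 10·60 + 57 → 10:57, same day
→ 2021-12-23 10:57 HHW

2021-12-23 10:57 HHW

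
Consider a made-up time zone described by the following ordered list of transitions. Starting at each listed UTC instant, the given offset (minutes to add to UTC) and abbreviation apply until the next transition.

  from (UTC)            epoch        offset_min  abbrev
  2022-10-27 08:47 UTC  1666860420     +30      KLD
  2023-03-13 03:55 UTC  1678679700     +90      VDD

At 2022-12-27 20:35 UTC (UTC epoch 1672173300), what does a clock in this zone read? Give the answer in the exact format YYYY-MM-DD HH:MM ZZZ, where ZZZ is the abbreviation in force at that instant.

2022-12-27 21:05 KLD

Query: 2022-12-27 20:35 UTC
Rule 1/2 (KLD, +00:30): 2022-10-27 08:47 UTC ≤ query < 2023-03-13 03:55 UTC
20·60 + 35 + 30 = 1265 min
1265 = 0·1440 + 1265; 1265 = 21·60 + 5 → 21:05, same day
→ 2022-12-27 21:05 KLD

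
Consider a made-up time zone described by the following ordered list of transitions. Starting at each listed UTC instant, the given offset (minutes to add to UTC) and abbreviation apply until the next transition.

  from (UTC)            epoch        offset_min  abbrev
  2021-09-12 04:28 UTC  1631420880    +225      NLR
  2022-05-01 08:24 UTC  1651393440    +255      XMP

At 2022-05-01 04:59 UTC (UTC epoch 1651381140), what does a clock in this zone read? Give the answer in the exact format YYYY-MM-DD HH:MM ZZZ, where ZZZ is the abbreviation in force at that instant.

2022-05-01 08:44 NLR

Query: 2022-05-01 04:59 UTC
Rule 1/2 (NLR, +03:45): 2021-09-12 04:28 UTC ≤ query < 2022-05-01 08:24 UTC
4·60 + 59 + 225 = 524 min
524 = 0·1440 + 524; 524 = 8·60 + 44 → 08:44, same day
→ 2022-05-01 08:44 NLR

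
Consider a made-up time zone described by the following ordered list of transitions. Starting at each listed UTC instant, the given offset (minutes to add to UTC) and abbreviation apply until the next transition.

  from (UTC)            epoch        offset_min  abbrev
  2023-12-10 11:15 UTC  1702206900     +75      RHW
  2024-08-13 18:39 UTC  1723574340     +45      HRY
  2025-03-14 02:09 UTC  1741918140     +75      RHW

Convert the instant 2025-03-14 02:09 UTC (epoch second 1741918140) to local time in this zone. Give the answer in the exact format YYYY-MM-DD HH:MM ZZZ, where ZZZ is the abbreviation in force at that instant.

Query: 2025-03-14 02:09 UTC
Rule 3/3 (RHW, +01:15): 2025-03-14 02:09 UTC ≤ query < +∞
2·60 + 9 + 75 = 204 min
204 = 0·1440 + 204; 204 = 3·60 + 24 → 03:24, same day
→ 2025-03-14 03:24 RHW

2025-03-14 03:24 RHW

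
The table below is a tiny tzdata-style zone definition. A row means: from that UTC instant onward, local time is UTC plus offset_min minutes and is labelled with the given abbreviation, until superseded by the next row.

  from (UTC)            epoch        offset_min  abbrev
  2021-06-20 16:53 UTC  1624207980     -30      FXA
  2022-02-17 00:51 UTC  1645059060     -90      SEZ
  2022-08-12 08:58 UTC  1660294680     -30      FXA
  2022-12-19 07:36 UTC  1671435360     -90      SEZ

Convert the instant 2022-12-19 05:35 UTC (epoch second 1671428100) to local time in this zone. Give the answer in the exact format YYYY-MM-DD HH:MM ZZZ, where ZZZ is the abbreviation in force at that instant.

Query: 2022-12-19 05:35 UTC
Rule 3/4 (FXA, -00:30): 2022-08-12 08:58 UTC ≤ query < 2022-12-19 07:36 UTC
5·60 + 35 - 30 = 305 min
305 = 0·1440 + 305; 305 = 5·60 + 5 → 05:05, same day
→ 2022-12-19 05:05 FXA

2022-12-19 05:05 FXA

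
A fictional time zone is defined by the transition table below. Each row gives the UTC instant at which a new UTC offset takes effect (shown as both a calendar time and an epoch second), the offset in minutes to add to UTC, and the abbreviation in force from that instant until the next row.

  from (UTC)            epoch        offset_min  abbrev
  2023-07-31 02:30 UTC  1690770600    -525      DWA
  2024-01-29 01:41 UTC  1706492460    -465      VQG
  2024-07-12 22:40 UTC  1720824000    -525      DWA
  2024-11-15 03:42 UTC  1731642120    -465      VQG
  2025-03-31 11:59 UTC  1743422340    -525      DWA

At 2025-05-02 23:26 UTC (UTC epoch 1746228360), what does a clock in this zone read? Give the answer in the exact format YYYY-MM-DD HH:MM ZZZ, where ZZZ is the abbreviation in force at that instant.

Query: 2025-05-02 23:26 UTC
Rule 5/5 (DWA, -08:45): 2025-03-31 11:59 UTC ≤ query < +∞
23·60 + 26 - 525 = 881 min
881 = 0·1440 + 881; 881 = 14·60 + 41 → 14:41, same day
→ 2025-05-02 14:41 DWA

2025-05-02 14:41 DWA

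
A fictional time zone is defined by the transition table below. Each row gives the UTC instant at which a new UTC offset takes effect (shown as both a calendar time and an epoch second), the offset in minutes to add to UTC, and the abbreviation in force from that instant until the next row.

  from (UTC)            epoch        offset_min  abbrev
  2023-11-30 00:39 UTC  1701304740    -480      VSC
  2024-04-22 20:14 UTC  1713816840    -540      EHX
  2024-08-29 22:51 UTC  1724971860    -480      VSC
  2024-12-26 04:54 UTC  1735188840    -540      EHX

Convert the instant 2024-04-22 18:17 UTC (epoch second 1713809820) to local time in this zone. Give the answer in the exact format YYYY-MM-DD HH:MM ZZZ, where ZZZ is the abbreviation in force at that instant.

Query: 2024-04-22 18:17 UTC
Rule 1/4 (VSC, -08:00): 2023-11-30 00:39 UTC ≤ query < 2024-04-22 20:14 UTC
18·60 + 17 - 480 = 617 min
617 = 0·1440 + 617; 617 = 10·60 + 17 → 10:17, same day
→ 2024-04-22 10:17 VSC

2024-04-22 10:17 VSC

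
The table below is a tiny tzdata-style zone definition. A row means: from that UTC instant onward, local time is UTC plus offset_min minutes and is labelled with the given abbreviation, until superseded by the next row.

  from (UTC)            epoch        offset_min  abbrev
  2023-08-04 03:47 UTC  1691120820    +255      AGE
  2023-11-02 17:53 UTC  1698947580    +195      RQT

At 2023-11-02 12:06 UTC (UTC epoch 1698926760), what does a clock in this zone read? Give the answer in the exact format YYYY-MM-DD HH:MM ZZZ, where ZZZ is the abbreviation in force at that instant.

Query: 2023-11-02 12:06 UTC
Rule 1/2 (AGE, +04:15): 2023-08-04 03:47 UTC ≤ query < 2023-11-02 17:53 UTC
12·60 + 6 + 255 = 981 min
981 = 0·1440 + 981; 981 = 16·60 + 21 → 16:21, same day
→ 2023-11-02 16:21 AGE

2023-11-02 16:21 AGE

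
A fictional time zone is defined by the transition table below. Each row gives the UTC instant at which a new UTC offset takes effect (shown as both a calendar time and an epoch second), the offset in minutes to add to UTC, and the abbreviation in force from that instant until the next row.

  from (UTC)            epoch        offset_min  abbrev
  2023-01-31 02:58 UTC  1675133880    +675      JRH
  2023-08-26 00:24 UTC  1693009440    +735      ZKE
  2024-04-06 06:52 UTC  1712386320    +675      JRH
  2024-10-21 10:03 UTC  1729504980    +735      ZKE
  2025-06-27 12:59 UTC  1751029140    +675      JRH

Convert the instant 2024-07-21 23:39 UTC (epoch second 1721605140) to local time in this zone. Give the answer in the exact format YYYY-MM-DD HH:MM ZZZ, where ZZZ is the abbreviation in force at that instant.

Query: 2024-07-21 23:39 UTC
Rule 3/5 (JRH, +11:15): 2024-04-06 06:52 UTC ≤ query < 2024-10-21 10:03 UTC
23·60 + 39 + 675 = 2094 min
2094 = 1·1440 + 654; 654 = 10·60 + 54 → 10:54, 2024-07-21 + 1 day = 2024-07-22
→ 2024-07-22 10:54 JRH

2024-07-22 10:54 JRH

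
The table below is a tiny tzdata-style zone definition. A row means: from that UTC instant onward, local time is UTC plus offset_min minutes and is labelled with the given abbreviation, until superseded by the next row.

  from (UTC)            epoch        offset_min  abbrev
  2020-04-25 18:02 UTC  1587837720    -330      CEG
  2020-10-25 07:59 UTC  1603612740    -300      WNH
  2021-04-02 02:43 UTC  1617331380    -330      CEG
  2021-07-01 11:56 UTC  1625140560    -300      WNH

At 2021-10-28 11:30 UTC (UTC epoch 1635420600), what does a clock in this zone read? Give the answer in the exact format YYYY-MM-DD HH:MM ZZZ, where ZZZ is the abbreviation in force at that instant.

Query: 2021-10-28 11:30 UTC
Rule 4/4 (WNH, -05:00): 2021-07-01 11:56 UTC ≤ query < +∞
11·60 + 30 - 300 = 390 min
390 = 0·1440 + 390; 390 = 6·60 + 30 → 06:30, same day
→ 2021-10-28 06:30 WNH

2021-10-28 06:30 WNH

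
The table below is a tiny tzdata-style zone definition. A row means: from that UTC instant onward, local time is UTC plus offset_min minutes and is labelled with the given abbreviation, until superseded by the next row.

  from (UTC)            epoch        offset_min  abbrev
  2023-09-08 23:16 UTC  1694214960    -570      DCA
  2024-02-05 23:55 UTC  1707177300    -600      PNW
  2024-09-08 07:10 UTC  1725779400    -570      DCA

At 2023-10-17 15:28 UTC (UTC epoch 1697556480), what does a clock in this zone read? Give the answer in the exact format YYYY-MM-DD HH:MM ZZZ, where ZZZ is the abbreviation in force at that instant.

Query: 2023-10-17 15:28 UTC
Rule 1/3 (DCA, -09:30): 2023-09-08 23:16 UTC ≤ query < 2024-02-05 23:55 UTC
15·60 + 28 - 570 = 358 min
358 = 0·1440 + 358; 358 = 5·60 + 58 → 05:58, same day
→ 2023-10-17 05:58 DCA

2023-10-17 05:58 DCA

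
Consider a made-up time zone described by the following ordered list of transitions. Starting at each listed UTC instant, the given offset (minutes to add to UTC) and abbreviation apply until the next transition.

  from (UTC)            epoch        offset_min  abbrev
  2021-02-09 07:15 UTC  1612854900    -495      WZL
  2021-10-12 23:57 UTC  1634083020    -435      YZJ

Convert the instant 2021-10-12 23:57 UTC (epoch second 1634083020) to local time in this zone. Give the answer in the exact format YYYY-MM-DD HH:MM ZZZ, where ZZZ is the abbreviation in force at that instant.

Query: 2021-10-12 23:57 UTC
Rule 2/2 (YZJ, -07:15): 2021-10-12 23:57 UTC ≤ query < +∞
23·60 + 57 - 435 = 1002 min
1002 = 0·1440 + 1002; 1002 = 16·60 + 42 → 16:42, same day
→ 2021-10-12 16:42 YZJ

2021-10-12 16:42 YZJ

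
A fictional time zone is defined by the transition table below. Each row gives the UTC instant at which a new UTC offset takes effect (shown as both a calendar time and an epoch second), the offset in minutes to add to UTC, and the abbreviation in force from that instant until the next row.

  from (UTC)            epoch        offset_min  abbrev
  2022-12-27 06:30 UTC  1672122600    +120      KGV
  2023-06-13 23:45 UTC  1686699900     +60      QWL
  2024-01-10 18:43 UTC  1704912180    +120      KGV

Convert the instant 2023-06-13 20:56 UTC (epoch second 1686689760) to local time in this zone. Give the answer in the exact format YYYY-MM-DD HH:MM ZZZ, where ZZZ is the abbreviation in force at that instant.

Query: 2023-06-13 20:56 UTC
Rule 1/3 (KGV, +02:00): 2022-12-27 06:30 UTC ≤ query < 2023-06-13 23:45 UTC
20·60 + 56 + 120 = 1376 min
1376 = 0·1440 + 1376; 1376 = 22·60 + 56 → 22:56, same day
→ 2023-06-13 22:56 KGV

2023-06-13 22:56 KGV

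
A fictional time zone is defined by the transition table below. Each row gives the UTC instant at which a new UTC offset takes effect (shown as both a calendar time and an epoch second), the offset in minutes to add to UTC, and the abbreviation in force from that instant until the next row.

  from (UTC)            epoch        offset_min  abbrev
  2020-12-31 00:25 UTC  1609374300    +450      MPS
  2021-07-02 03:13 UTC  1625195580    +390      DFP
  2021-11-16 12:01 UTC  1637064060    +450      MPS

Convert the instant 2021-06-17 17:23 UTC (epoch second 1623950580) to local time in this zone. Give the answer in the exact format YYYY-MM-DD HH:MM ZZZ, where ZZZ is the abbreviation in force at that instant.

2021-06-18 00:53 MPS

Query: 2021-06-17 17:23 UTC
Rule 1/3 (MPS, +07:30): 2020-12-31 00:25 UTC ≤ query < 2021-07-02 03:13 UTC
17·60 + 23 + 450 = 1493 min
1493 = 1·1440 + 53; 53 = 0·60 + 53 → 00:53, 2021-06-17 + 1 day = 2021-06-18
→ 2021-06-18 00:53 MPS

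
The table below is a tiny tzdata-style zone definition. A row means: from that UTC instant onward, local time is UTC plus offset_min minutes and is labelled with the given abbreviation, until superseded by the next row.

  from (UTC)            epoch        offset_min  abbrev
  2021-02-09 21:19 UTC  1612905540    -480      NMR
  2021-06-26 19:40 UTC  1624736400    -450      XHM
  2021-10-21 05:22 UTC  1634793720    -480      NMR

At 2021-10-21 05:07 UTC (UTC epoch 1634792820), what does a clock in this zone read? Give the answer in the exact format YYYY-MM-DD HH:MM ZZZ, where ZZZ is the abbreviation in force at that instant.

Query: 2021-10-21 05:07 UTC
Rule 2/3 (XHM, -07:30): 2021-06-26 19:40 UTC ≤ query < 2021-10-21 05:22 UTC
5·60 + 7 - 450 = -143 min
-143 = -1·1440 + 1297; 1297 = 21·60 + 37 → 21:37, 2021-10-21 - 1 day = 2021-10-20
→ 2021-10-20 21:37 XHM

2021-10-20 21:37 XHM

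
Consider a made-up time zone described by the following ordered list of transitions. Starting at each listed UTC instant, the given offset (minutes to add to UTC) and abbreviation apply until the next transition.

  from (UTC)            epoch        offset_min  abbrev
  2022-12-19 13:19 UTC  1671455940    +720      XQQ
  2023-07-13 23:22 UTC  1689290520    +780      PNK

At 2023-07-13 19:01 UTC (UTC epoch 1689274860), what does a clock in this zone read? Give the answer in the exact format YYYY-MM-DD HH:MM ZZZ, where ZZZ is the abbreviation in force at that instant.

Query: 2023-07-13 19:01 UTC
Rule 1/2 (XQQ, +12:00): 2022-12-19 13:19 UTC ≤ query < 2023-07-13 23:22 UTC
19·60 + 1 + 720 = 1861 min
1861 = 1·1440 + 421; 421 = 7·60 + 1 → 07:01, 2023-07-13 + 1 day = 2023-07-14
→ 2023-07-14 07:01 XQQ

2023-07-14 07:01 XQQ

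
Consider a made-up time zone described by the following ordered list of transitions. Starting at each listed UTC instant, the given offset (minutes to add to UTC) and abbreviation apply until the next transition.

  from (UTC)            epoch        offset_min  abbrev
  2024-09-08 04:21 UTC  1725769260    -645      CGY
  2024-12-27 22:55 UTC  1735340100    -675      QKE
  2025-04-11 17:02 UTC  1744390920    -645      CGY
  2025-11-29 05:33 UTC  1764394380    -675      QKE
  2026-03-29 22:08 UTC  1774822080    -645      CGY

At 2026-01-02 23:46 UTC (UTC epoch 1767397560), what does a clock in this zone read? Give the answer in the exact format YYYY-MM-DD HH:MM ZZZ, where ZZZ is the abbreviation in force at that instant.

Query: 2026-01-02 23:46 UTC
Rule 4/5 (QKE, -11:15): 2025-11-29 05:33 UTC ≤ query < 2026-03-29 22:08 UTC
23·60 + 46 - 675 = 751 min
751 = 0·1440 + 751; 751 = 12·60 + 31 → 12:31, same day
→ 2026-01-02 12:31 QKE

2026-01-02 12:31 QKE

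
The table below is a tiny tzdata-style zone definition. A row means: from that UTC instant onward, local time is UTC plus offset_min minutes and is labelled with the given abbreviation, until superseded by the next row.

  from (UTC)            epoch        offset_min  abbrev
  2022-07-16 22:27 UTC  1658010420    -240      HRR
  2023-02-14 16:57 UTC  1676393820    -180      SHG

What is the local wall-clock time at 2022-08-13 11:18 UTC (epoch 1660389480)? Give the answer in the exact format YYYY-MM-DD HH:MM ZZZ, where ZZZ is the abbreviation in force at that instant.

2022-08-13 07:18 HRR

Query: 2022-08-13 11:18 UTC
Rule 1/2 (HRR, -04:00): 2022-07-16 22:27 UTC ≤ query < 2023-02-14 16:57 UTC
11·60 + 18 - 240 = 438 min
438 = 0·1440 + 438; 438 = 7·60 + 18 → 07:18, same day
→ 2022-08-13 07:18 HRR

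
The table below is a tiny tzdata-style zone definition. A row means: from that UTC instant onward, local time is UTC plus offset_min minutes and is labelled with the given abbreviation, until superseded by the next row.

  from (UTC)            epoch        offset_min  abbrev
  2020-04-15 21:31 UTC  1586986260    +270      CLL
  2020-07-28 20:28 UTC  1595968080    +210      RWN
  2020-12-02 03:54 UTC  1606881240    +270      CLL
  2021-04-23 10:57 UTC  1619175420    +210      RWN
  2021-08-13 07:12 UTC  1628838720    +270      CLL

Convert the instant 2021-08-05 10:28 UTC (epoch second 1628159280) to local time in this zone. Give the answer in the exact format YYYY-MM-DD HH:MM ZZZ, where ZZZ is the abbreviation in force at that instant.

2021-08-05 13:58 RWN

Query: 2021-08-05 10:28 UTC
Rule 4/5 (RWN, +03:30): 2021-04-23 10:57 UTC ≤ query < 2021-08-13 07:12 UTC
10·60 + 28 + 210 = 838 min
838 = 0·1440 + 838; 838 = 13·60 + 58 → 13:58, same day
→ 2021-08-05 13:58 RWN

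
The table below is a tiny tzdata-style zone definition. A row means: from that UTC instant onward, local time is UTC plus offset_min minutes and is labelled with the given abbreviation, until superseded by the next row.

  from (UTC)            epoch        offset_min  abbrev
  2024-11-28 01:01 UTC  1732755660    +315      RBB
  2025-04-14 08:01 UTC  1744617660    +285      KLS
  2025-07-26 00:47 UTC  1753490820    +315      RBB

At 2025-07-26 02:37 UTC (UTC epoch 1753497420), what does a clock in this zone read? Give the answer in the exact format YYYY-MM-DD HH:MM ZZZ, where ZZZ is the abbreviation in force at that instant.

Query: 2025-07-26 02:37 UTC
Rule 3/3 (RBB, +05:15): 2025-07-26 00:47 UTC ≤ query < +∞
2·60 + 37 + 315 = 472 min
472 = 0·1440 + 472; 472 = 7·60 + 52 → 07:52, same day
→ 2025-07-26 07:52 RBB

2025-07-26 07:52 RBB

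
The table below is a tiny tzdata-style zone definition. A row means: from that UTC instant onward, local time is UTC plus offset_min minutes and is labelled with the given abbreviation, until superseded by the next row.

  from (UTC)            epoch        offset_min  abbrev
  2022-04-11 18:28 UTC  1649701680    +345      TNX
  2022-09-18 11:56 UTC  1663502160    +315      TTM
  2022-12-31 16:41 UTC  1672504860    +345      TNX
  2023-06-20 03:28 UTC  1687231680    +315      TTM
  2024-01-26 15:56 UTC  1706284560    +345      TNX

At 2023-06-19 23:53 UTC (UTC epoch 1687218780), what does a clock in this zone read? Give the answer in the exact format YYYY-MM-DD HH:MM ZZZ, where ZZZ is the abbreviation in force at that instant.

Query: 2023-06-19 23:53 UTC
Rule 3/5 (TNX, +05:45): 2022-12-31 16:41 UTC ≤ query < 2023-06-20 03:28 UTC
23·60 + 53 + 345 = 1778 min
1778 = 1·1440 + 338; 338 = 5·60 + 38 → 05:38, 2023-06-19 + 1 day = 2023-06-20
→ 2023-06-20 05:38 TNX

2023-06-20 05:38 TNX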